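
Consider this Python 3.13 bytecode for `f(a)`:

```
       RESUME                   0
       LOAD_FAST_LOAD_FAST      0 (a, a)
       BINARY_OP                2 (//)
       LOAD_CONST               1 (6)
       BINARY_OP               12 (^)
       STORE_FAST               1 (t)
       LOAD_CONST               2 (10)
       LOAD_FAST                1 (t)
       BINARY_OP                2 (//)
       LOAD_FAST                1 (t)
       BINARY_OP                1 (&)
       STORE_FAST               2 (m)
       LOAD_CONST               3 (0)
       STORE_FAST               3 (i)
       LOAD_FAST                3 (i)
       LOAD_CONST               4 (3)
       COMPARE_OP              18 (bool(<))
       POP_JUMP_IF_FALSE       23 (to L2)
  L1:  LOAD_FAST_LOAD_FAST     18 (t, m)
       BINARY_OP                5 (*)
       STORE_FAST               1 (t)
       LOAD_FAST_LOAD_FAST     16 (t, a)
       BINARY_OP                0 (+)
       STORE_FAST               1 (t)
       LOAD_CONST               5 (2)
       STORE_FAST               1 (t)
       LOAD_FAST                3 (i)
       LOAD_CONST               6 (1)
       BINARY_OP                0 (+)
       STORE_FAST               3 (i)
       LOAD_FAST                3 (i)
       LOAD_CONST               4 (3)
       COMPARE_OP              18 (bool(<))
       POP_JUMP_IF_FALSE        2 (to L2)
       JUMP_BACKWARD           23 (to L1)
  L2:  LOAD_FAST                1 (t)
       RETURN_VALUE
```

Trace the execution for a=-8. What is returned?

LOAD_FAST_LOAD_FAST a,a → push -8,-8. Stack: [-8, -8]
BINARY_OP // → -8 // -8 = 1. Stack: [1]
LOAD_CONST → push 6. Stack: [1, 6]
BINARY_OP ^ → 1 ^ 6 = 7. Stack: [7]
STORE_FAST t → t=7. Stack: []
LOAD_CONST → push 10. Stack: [10]
LOAD_FAST t → push 7. Stack: [10, 7]
BINARY_OP // → 10 // 7 = 1. Stack: [1]
LOAD_FAST t → push 7. Stack: [1, 7]
BINARY_OP & → 1 & 7 = 1. Stack: [1]
STORE_FAST m → m=1. Stack: []
LOAD_CONST → push 0. Stack: [0]
STORE_FAST i → i=0. Stack: []
LOAD_FAST i → push 0. Stack: [0]
LOAD_CONST → push 3. Stack: [0, 3]
COMPARE_OP bool(<) → 0 vs 3 = True. Stack: [True]
POP_JUMP_IF_FALSE → pop True; no jump. Stack: []
LOAD_FAST_LOAD_FAST t,m → push 7,1. Stack: [7, 1]
BINARY_OP * → 7 * 1 = 7. Stack: [7]
STORE_FAST t → t=7. Stack: []
LOAD_FAST_LOAD_FAST t,a → push 7,-8. Stack: [7, -8]
BINARY_OP + → 7 + -8 = -1. Stack: [-1]
STORE_FAST t → t=-1. Stack: []
LOAD_CONST → push 2. Stack: [2]
STORE_FAST t → t=2. Stack: []
LOAD_FAST i → push 0. Stack: [0]
LOAD_CONST → push 1. Stack: [0, 1]
BINARY_OP + → 0 + 1 = 1. Stack: [1]
STORE_FAST i → i=1. Stack: []
LOAD_FAST i → push 1. Stack: [1]
LOAD_CONST → push 3. Stack: [1, 3]
COMPARE_OP bool(<) → 1 vs 3 = True. Stack: [True]
POP_JUMP_IF_FALSE → pop True; no jump. Stack: []
LOAD_FAST_LOAD_FAST t,m → push 2,1. Stack: [2, 1]
BINARY_OP * → 2 * 1 = 2. Stack: [2]
STORE_FAST t → t=2. Stack: []
LOAD_FAST_LOAD_FAST t,a → push 2,-8. Stack: [2, -8]
BINARY_OP + → 2 + -8 = -6. Stack: [-6]
STORE_FAST t → t=-6. Stack: []
LOAD_CONST → push 2. Stack: [2]
STORE_FAST t → t=2. Stack: []
LOAD_FAST i → push 1. Stack: [1]
LOAD_CONST → push 1. Stack: [1, 1]
BINARY_OP + → 1 + 1 = 2. Stack: [2]
STORE_FAST i → i=2. Stack: []
LOAD_FAST i → push 2. Stack: [2]
LOAD_CONST → push 3. Stack: [2, 3]
COMPARE_OP bool(<) → 2 vs 3 = True. Stack: [True]
POP_JUMP_IF_FALSE → pop True; no jump. Stack: []
LOAD_FAST_LOAD_FAST t,m → push 2,1. Stack: [2, 1]
BINARY_OP * → 2 * 1 = 2. Stack: [2]
STORE_FAST t → t=2. Stack: []
LOAD_FAST_LOAD_FAST t,a → push 2,-8. Stack: [2, -8]
BINARY_OP + → 2 + -8 = -6. Stack: [-6]
STORE_FAST t → t=-6. Stack: []
LOAD_CONST → push 2. Stack: [2]
STORE_FAST t → t=2. Stack: []
LOAD_FAST i → push 2. Stack: [2]
LOAD_CONST → push 1. Stack: [2, 1]
BINARY_OP + → 2 + 1 = 3. Stack: [3]
STORE_FAST i → i=3. Stack: []
LOAD_FAST i → push 3. Stack: [3]
LOAD_CONST → push 3. Stack: [3, 3]
COMPARE_OP bool(<) → 3 vs 3 = False. Stack: [False]
POP_JUMP_IF_FALSE → pop False; jump. Stack: []
LOAD_FAST t → push 2. Stack: [2]
RETURN_VALUE → return 2.

2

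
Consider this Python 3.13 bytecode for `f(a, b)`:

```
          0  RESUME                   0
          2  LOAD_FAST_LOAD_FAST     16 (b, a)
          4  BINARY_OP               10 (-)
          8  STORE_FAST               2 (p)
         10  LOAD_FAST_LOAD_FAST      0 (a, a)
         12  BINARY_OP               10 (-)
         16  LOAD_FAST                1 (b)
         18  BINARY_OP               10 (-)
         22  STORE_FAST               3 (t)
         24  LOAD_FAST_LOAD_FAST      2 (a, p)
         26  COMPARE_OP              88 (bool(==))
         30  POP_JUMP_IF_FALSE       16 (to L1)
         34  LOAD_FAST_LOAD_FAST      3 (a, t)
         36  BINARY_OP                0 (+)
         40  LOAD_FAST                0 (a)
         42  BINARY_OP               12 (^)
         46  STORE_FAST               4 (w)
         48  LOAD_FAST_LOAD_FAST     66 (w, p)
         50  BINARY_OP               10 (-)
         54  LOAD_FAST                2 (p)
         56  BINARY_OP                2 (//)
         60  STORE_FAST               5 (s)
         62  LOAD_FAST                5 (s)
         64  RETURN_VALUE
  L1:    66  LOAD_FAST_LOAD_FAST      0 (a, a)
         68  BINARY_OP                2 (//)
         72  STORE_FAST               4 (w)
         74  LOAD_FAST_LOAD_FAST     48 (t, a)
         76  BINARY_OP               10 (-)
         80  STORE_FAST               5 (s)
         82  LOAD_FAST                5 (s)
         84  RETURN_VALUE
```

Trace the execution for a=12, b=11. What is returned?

-23

LOAD_FAST_LOAD_FAST b,a → push 11,12. Stack: [11, 12]
BINARY_OP - → 11 - 12 = -1. Stack: [-1]
STORE_FAST p → p=-1. Stack: []
LOAD_FAST_LOAD_FAST a,a → push 12,12. Stack: [12, 12]
BINARY_OP - → 12 - 12 = 0. Stack: [0]
LOAD_FAST b → push 11. Stack: [0, 11]
BINARY_OP - → 0 - 11 = -11. Stack: [-11]
STORE_FAST t → t=-11. Stack: []
LOAD_FAST_LOAD_FAST a,p → push 12,-1. Stack: [12, -1]
COMPARE_OP bool(==) → 12 vs -1 = False. Stack: [False]
POP_JUMP_IF_FALSE → pop False; jump. Stack: []
LOAD_FAST_LOAD_FAST a,a → push 12,12. Stack: [12, 12]
BINARY_OP // → 12 // 12 = 1. Stack: [1]
STORE_FAST w → w=1. Stack: []
LOAD_FAST_LOAD_FAST t,a → push -11,12. Stack: [-11, 12]
BINARY_OP - → -11 - 12 = -23. Stack: [-23]
STORE_FAST s → s=-23. Stack: []
LOAD_FAST s → push -23. Stack: [-23]
RETURN_VALUE → return -23.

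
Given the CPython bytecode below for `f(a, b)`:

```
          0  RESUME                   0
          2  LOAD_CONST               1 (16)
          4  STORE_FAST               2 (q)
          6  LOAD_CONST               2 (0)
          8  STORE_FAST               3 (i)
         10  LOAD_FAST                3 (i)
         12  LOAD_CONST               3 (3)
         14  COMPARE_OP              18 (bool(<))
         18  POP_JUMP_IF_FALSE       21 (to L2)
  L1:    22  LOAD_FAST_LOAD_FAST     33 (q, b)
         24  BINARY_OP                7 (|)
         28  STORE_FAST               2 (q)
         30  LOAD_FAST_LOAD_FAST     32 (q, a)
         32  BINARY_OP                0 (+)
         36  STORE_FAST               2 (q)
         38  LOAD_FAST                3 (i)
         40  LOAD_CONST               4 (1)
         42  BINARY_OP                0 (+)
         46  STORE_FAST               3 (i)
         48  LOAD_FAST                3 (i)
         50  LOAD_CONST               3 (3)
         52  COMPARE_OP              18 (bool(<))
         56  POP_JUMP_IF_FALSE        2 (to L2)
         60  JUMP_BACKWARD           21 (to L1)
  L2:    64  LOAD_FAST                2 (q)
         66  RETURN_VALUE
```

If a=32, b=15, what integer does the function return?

127

LOAD_CONST → push 16. Stack: [16]
STORE_FAST q → q=16. Stack: []
LOAD_CONST → push 0. Stack: [0]
STORE_FAST i → i=0. Stack: []
LOAD_FAST i → push 0. Stack: [0]
LOAD_CONST → push 3. Stack: [0, 3]
COMPARE_OP bool(<) → 0 vs 3 = True. Stack: [True]
POP_JUMP_IF_FALSE → pop True; no jump. Stack: []
LOAD_FAST_LOAD_FAST q,b → push 16,15. Stack: [16, 15]
BINARY_OP | → 16 | 15 = 31. Stack: [31]
STORE_FAST q → q=31. Stack: []
LOAD_FAST_LOAD_FAST q,a → push 31,32. Stack: [31, 32]
BINARY_OP + → 31 + 32 = 63. Stack: [63]
STORE_FAST q → q=63. Stack: []
LOAD_FAST i → push 0. Stack: [0]
LOAD_CONST → push 1. Stack: [0, 1]
BINARY_OP + → 0 + 1 = 1. Stack: [1]
STORE_FAST i → i=1. Stack: []
LOAD_FAST i → push 1. Stack: [1]
LOAD_CONST → push 3. Stack: [1, 3]
COMPARE_OP bool(<) → 1 vs 3 = True. Stack: [True]
POP_JUMP_IF_FALSE → pop True; no jump. Stack: []
LOAD_FAST_LOAD_FAST q,b → push 63,15. Stack: [63, 15]
BINARY_OP | → 63 | 15 = 63. Stack: [63]
STORE_FAST q → q=63. Stack: []
LOAD_FAST_LOAD_FAST q,a → push 63,32. Stack: [63, 32]
BINARY_OP + → 63 + 32 = 95. Stack: [95]
STORE_FAST q → q=95. Stack: []
LOAD_FAST i → push 1. Stack: [1]
LOAD_CONST → push 1. Stack: [1, 1]
BINARY_OP + → 1 + 1 = 2. Stack: [2]
STORE_FAST i → i=2. Stack: []
LOAD_FAST i → push 2. Stack: [2]
LOAD_CONST → push 3. Stack: [2, 3]
COMPARE_OP bool(<) → 2 vs 3 = True. Stack: [True]
POP_JUMP_IF_FALSE → pop True; no jump. Stack: []
LOAD_FAST_LOAD_FAST q,b → push 95,15. Stack: [95, 15]
BINARY_OP | → 95 | 15 = 95. Stack: [95]
STORE_FAST q → q=95. Stack: []
LOAD_FAST_LOAD_FAST q,a → push 95,32. Stack: [95, 32]
BINARY_OP + → 95 + 32 = 127. Stack: [127]
STORE_FAST q → q=127. Stack: []
LOAD_FAST i → push 2. Stack: [2]
LOAD_CONST → push 1. Stack: [2, 1]
BINARY_OP + → 2 + 1 = 3. Stack: [3]
STORE_FAST i → i=3. Stack: []
LOAD_FAST i → push 3. Stack: [3]
LOAD_CONST → push 3. Stack: [3, 3]
COMPARE_OP bool(<) → 3 vs 3 = False. Stack: [False]
POP_JUMP_IF_FALSE → pop False; jump. Stack: []
LOAD_FAST q → push 127. Stack: [127]
RETURN_VALUE → return 127.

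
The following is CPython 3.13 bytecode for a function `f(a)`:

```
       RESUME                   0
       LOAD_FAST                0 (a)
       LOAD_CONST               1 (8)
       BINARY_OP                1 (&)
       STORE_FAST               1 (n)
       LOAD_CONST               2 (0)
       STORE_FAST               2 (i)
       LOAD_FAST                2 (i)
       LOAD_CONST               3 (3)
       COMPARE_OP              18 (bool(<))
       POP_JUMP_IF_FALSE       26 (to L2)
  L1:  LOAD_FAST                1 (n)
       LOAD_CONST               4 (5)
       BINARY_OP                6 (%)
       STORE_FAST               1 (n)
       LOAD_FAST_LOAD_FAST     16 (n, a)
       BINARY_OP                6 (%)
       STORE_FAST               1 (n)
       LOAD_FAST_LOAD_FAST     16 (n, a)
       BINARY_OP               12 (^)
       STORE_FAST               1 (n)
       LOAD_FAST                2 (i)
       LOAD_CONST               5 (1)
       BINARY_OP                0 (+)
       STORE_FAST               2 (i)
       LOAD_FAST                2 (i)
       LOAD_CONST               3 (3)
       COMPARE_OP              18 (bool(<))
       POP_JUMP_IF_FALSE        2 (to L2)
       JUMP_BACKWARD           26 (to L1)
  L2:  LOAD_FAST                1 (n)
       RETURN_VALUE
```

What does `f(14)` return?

LOAD_FAST a → push 14. Stack: [14]
LOAD_CONST → push 8. Stack: [14, 8]
BINARY_OP & → 14 & 8 = 8. Stack: [8]
STORE_FAST n → n=8. Stack: []
LOAD_CONST → push 0. Stack: [0]
STORE_FAST i → i=0. Stack: []
LOAD_FAST i → push 0. Stack: [0]
LOAD_CONST → push 3. Stack: [0, 3]
COMPARE_OP bool(<) → 0 vs 3 = True. Stack: [True]
POP_JUMP_IF_FALSE → pop True; no jump. Stack: []
LOAD_FAST n → push 8. Stack: [8]
LOAD_CONST → push 5. Stack: [8, 5]
BINARY_OP % → 8 % 5 = 3. Stack: [3]
STORE_FAST n → n=3. Stack: []
LOAD_FAST_LOAD_FAST n,a → push 3,14. Stack: [3, 14]
BINARY_OP % → 3 % 14 = 3. Stack: [3]
STORE_FAST n → n=3. Stack: []
LOAD_FAST_LOAD_FAST n,a → push 3,14. Stack: [3, 14]
BINARY_OP ^ → 3 ^ 14 = 13. Stack: [13]
STORE_FAST n → n=13. Stack: []
LOAD_FAST i → push 0. Stack: [0]
LOAD_CONST → push 1. Stack: [0, 1]
BINARY_OP + → 0 + 1 = 1. Stack: [1]
STORE_FAST i → i=1. Stack: []
LOAD_FAST i → push 1. Stack: [1]
LOAD_CONST → push 3. Stack: [1, 3]
COMPARE_OP bool(<) → 1 vs 3 = True. Stack: [True]
POP_JUMP_IF_FALSE → pop True; no jump. Stack: []
LOAD_FAST n → push 13. Stack: [13]
LOAD_CONST → push 5. Stack: [13, 5]
BINARY_OP % → 13 % 5 = 3. Stack: [3]
STORE_FAST n → n=3. Stack: []
LOAD_FAST_LOAD_FAST n,a → push 3,14. Stack: [3, 14]
BINARY_OP % → 3 % 14 = 3. Stack: [3]
STORE_FAST n → n=3. Stack: []
LOAD_FAST_LOAD_FAST n,a → push 3,14. Stack: [3, 14]
BINARY_OP ^ → 3 ^ 14 = 13. Stack: [13]
STORE_FAST n → n=13. Stack: []
LOAD_FAST i → push 1. Stack: [1]
LOAD_CONST → push 1. Stack: [1, 1]
BINARY_OP + → 1 + 1 = 2. Stack: [2]
STORE_FAST i → i=2. Stack: []
LOAD_FAST i → push 2. Stack: [2]
LOAD_CONST → push 3. Stack: [2, 3]
COMPARE_OP bool(<) → 2 vs 3 = True. Stack: [True]
POP_JUMP_IF_FALSE → pop True; no jump. Stack: []
LOAD_FAST n → push 13. Stack: [13]
LOAD_CONST → push 5. Stack: [13, 5]
BINARY_OP % → 13 % 5 = 3. Stack: [3]
STORE_FAST n → n=3. Stack: []
LOAD_FAST_LOAD_FAST n,a → push 3,14. Stack: [3, 14]
BINARY_OP % → 3 % 14 = 3. Stack: [3]
STORE_FAST n → n=3. Stack: []
LOAD_FAST_LOAD_FAST n,a → push 3,14. Stack: [3, 14]
BINARY_OP ^ → 3 ^ 14 = 13. Stack: [13]
STORE_FAST n → n=13. Stack: []
LOAD_FAST i → push 2. Stack: [2]
LOAD_CONST → push 1. Stack: [2, 1]
BINARY_OP + → 2 + 1 = 3. Stack: [3]
STORE_FAST i → i=3. Stack: []
LOAD_FAST i → push 3. Stack: [3]
LOAD_CONST → push 3. Stack: [3, 3]
COMPARE_OP bool(<) → 3 vs 3 = False. Stack: [False]
POP_JUMP_IF_FALSE → pop False; jump. Stack: []
LOAD_FAST n → push 13. Stack: [13]
RETURN_VALUE → return 13.

13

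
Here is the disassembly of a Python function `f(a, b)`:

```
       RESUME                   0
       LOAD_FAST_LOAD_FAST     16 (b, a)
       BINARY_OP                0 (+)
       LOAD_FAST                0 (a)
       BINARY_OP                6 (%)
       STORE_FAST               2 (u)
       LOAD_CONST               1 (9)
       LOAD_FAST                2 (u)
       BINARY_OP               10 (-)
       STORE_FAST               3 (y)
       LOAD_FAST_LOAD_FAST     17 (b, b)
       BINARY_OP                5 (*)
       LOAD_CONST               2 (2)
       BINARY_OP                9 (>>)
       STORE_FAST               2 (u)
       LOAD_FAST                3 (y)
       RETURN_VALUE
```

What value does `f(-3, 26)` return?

LOAD_FAST_LOAD_FAST b,a → push 26,-3. Stack: [26, -3]
BINARY_OP + → 26 + -3 = 23. Stack: [23]
LOAD_FAST a → push -3. Stack: [23, -3]
BINARY_OP % → 23 % -3 = -1. Stack: [-1]
STORE_FAST u → u=-1. Stack: []
LOAD_CONST → push 9. Stack: [9]
LOAD_FAST u → push -1. Stack: [9, -1]
BINARY_OP - → 9 - -1 = 10. Stack: [10]
STORE_FAST y → y=10. Stack: []
LOAD_FAST_LOAD_FAST b,b → push 26,26. Stack: [26, 26]
BINARY_OP * → 26 * 26 = 676. Stack: [676]
LOAD_CONST → push 2. Stack: [676, 2]
BINARY_OP >> → 676 >> 2 = 169. Stack: [169]
STORE_FAST u → u=169. Stack: []
LOAD_FAST y → push 10. Stack: [10]
RETURN_VALUE → return 10.

10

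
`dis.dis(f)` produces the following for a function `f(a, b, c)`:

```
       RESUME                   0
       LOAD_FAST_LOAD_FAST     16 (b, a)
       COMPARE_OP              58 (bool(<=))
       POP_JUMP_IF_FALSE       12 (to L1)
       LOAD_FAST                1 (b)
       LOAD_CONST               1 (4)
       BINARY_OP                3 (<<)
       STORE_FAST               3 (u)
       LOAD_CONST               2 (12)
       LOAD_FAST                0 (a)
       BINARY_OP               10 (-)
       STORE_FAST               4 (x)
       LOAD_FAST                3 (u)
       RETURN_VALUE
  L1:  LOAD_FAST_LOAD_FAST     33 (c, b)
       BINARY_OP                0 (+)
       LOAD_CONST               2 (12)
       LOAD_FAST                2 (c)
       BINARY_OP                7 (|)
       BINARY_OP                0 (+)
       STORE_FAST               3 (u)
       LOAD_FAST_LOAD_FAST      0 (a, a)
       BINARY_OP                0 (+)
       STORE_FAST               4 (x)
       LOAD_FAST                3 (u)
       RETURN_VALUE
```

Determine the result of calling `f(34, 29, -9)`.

LOAD_FAST_LOAD_FAST b,a → push 29,34. Stack: [29, 34]
COMPARE_OP bool(<=) → 29 vs 34 = True. Stack: [True]
POP_JUMP_IF_FALSE → pop True; no jump. Stack: []
LOAD_FAST b → push 29. Stack: [29]
LOAD_CONST → push 4. Stack: [29, 4]
BINARY_OP << → 29 << 4 = 464. Stack: [464]
STORE_FAST u → u=464. Stack: []
LOAD_CONST → push 12. Stack: [12]
LOAD_FAST a → push 34. Stack: [12, 34]
BINARY_OP - → 12 - 34 = -22. Stack: [-22]
STORE_FAST x → x=-22. Stack: []
LOAD_FAST u → push 464. Stack: [464]
RETURN_VALUE → return 464.

464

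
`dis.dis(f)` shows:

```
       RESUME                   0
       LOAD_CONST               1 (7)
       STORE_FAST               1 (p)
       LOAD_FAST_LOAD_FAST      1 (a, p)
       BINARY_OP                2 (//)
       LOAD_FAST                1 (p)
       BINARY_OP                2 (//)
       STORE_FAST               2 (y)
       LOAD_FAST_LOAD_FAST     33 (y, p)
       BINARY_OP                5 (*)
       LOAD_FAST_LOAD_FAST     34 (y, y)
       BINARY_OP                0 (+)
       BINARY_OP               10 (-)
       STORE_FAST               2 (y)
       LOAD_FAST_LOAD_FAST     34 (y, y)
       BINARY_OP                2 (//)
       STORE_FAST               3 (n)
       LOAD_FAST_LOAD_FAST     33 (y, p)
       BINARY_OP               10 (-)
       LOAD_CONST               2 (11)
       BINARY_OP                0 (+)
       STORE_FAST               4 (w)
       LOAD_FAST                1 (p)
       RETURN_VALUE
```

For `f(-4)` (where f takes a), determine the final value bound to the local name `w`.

LOAD_CONST → push 7. Stack: [7]
STORE_FAST p → p=7. Stack: []
LOAD_FAST_LOAD_FAST a,p → push -4,7. Stack: [-4, 7]
BINARY_OP // → -4 // 7 = -1. Stack: [-1]
LOAD_FAST p → push 7. Stack: [-1, 7]
BINARY_OP // → -1 // 7 = -1. Stack: [-1]
STORE_FAST y → y=-1. Stack: []
LOAD_FAST_LOAD_FAST y,p → push -1,7. Stack: [-1, 7]
BINARY_OP * → -1 * 7 = -7. Stack: [-7]
LOAD_FAST_LOAD_FAST y,y → push -1,-1. Stack: [-7, -1, -1]
BINARY_OP + → -1 + -1 = -2. Stack: [-7, -2]
BINARY_OP - → -7 - -2 = -5. Stack: [-5]
STORE_FAST y → y=-5. Stack: []
LOAD_FAST_LOAD_FAST y,y → push -5,-5. Stack: [-5, -5]
BINARY_OP // → -5 // -5 = 1. Stack: [1]
STORE_FAST n → n=1. Stack: []
LOAD_FAST_LOAD_FAST y,p → push -5,7. Stack: [-5, 7]
BINARY_OP - → -5 - 7 = -12. Stack: [-12]
LOAD_CONST → push 11. Stack: [-12, 11]
BINARY_OP + → -12 + 11 = -1. Stack: [-1]
STORE_FAST w → w=-1. Stack: []
LOAD_FAST p → push 7. Stack: [7]
RETURN_VALUE → return 7.

-1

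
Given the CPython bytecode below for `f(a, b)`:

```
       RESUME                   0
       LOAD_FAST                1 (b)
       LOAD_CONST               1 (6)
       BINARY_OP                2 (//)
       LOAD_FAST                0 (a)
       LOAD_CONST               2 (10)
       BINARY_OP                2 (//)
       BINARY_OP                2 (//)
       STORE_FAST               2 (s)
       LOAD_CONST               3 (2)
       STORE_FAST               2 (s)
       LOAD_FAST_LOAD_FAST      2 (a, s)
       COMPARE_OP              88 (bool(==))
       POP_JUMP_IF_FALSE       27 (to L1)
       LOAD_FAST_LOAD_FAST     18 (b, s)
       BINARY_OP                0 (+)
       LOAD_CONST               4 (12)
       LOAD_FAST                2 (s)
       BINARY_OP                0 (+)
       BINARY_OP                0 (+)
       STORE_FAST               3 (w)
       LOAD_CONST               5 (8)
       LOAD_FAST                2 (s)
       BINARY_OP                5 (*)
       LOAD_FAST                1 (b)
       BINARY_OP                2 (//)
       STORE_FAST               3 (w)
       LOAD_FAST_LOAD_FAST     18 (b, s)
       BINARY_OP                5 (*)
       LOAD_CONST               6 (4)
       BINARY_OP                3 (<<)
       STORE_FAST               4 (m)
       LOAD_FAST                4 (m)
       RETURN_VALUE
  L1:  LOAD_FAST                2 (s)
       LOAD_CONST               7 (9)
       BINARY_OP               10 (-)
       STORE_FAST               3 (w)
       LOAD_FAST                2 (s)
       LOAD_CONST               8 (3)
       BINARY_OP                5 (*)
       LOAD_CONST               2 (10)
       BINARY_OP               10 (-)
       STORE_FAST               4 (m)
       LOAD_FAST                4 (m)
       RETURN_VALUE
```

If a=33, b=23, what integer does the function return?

LOAD_FAST b → push 23. Stack: [23]
LOAD_CONST → push 6. Stack: [23, 6]
BINARY_OP // → 23 // 6 = 3. Stack: [3]
LOAD_FAST a → push 33. Stack: [3, 33]
LOAD_CONST → push 10. Stack: [3, 33, 10]
BINARY_OP // → 33 // 10 = 3. Stack: [3, 3]
BINARY_OP // → 3 // 3 = 1. Stack: [1]
STORE_FAST s → s=1. Stack: []
LOAD_CONST → push 2. Stack: [2]
STORE_FAST s → s=2. Stack: []
LOAD_FAST_LOAD_FAST a,s → push 33,2. Stack: [33, 2]
COMPARE_OP bool(==) → 33 vs 2 = False. Stack: [False]
POP_JUMP_IF_FALSE → pop False; jump. Stack: []
LOAD_FAST s → push 2. Stack: [2]
LOAD_CONST → push 9. Stack: [2, 9]
BINARY_OP - → 2 - 9 = -7. Stack: [-7]
STORE_FAST w → w=-7. Stack: []
LOAD_FAST s → push 2. Stack: [2]
LOAD_CONST → push 3. Stack: [2, 3]
BINARY_OP * → 2 * 3 = 6. Stack: [6]
LOAD_CONST → push 10. Stack: [6, 10]
BINARY_OP - → 6 - 10 = -4. Stack: [-4]
STORE_FAST m → m=-4. Stack: []
LOAD_FAST m → push -4. Stack: [-4]
RETURN_VALUE → return -4.

-4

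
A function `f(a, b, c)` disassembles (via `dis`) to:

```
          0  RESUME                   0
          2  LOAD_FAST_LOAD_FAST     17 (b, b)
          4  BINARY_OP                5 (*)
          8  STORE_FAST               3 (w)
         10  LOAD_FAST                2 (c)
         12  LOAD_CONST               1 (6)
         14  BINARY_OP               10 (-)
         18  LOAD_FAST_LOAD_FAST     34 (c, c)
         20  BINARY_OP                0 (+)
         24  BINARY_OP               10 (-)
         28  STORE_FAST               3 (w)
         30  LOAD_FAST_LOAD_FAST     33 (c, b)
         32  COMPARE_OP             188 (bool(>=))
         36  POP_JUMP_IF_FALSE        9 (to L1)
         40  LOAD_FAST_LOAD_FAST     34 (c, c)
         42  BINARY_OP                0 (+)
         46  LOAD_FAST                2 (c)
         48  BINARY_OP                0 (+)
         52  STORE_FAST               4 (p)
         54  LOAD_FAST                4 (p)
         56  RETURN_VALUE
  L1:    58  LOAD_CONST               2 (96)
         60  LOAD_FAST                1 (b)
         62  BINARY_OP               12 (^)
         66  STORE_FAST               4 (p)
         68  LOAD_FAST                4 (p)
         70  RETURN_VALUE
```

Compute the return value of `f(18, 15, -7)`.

111

LOAD_FAST_LOAD_FAST b,b → push 15,15. Stack: [15, 15]
BINARY_OP * → 15 * 15 = 225. Stack: [225]
STORE_FAST w → w=225. Stack: []
LOAD_FAST c → push -7. Stack: [-7]
LOAD_CONST → push 6. Stack: [-7, 6]
BINARY_OP - → -7 - 6 = -13. Stack: [-13]
LOAD_FAST_LOAD_FAST c,c → push -7,-7. Stack: [-13, -7, -7]
BINARY_OP + → -7 + -7 = -14. Stack: [-13, -14]
BINARY_OP - → -13 - -14 = 1. Stack: [1]
STORE_FAST w → w=1. Stack: []
LOAD_FAST_LOAD_FAST c,b → push -7,15. Stack: [-7, 15]
COMPARE_OP bool(>=) → -7 vs 15 = False. Stack: [False]
POP_JUMP_IF_FALSE → pop False; jump. Stack: []
LOAD_CONST → push 96. Stack: [96]
LOAD_FAST b → push 15. Stack: [96, 15]
BINARY_OP ^ → 96 ^ 15 = 111. Stack: [111]
STORE_FAST p → p=111. Stack: []
LOAD_FAST p → push 111. Stack: [111]
RETURN_VALUE → return 111.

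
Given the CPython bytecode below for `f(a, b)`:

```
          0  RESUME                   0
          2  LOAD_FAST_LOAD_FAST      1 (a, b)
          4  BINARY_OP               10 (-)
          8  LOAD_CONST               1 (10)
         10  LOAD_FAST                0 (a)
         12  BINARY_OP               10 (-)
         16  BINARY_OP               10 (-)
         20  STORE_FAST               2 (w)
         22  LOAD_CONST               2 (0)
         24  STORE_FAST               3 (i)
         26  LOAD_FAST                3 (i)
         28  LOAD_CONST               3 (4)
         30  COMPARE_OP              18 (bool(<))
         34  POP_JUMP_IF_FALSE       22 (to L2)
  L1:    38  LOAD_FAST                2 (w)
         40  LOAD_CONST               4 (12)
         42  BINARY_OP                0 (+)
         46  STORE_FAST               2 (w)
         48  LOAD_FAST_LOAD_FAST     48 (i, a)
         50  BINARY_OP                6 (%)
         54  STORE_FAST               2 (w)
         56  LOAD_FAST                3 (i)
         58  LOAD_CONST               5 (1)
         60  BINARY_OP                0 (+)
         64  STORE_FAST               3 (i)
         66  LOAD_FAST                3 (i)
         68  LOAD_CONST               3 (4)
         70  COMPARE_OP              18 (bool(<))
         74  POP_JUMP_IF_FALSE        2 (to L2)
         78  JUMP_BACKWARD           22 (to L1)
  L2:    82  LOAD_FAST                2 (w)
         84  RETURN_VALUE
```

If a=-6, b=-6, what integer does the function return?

LOAD_FAST_LOAD_FAST a,b → push -6,-6
BINARY_OP - → -6 - -6 = 0
LOAD_CONST → push 10
LOAD_FAST a → push -6
BINARY_OP - → 10 - -6 = 16
BINARY_OP - → 0 - 16 = -16
STORE_FAST w → w=-16
LOAD_CONST → push 0
STORE_FAST i → i=0
LOAD_FAST i → push 0
LOAD_CONST → push 4
COMPARE_OP bool(<) → 0 vs 4 = True
POP_JUMP_IF_FALSE → pop True; no jump
LOAD_FAST w → push -16
LOAD_CONST → push 12
BINARY_OP + → -16 + 12 = -4
STORE_FAST w → w=-4
LOAD_FAST_LOAD_FAST i,a → push 0,-6
BINARY_OP % → 0 % -6 = 0
STORE_FAST w → w=0
LOAD_FAST i → push 0
LOAD_CONST → push 1
BINARY_OP + → 0 + 1 = 1
STORE_FAST i → i=1
LOAD_FAST i → push 1
LOAD_CONST → push 4
COMPARE_OP bool(<) → 1 vs 4 = True
POP_JUMP_IF_FALSE → pop True; no jump
LOAD_FAST w → push 0
LOAD_CONST → push 12
BINARY_OP + → 0 + 12 = 12
STORE_FAST w → w=12
LOAD_FAST_LOAD_FAST i,a → push 1,-6
BINARY_OP % → 1 % -6 = -5
STORE_FAST w → w=-5
LOAD_FAST i → push 1
LOAD_CONST → push 1
BINARY_OP + → 1 + 1 = 2
STORE_FAST i → i=2
LOAD_FAST i → push 2
LOAD_CONST → push 4
COMPARE_OP bool(<) → 2 vs 4 = True
POP_JUMP_IF_FALSE → pop True; no jump
LOAD_FAST w → push -5
LOAD_CONST → push 12
BINARY_OP + → -5 + 12 = 7
STORE_FAST w → w=7
LOAD_FAST_LOAD_FAST i,a → push 2,-6
BINARY_OP % → 2 % -6 = -4
STORE_FAST w → w=-4
LOAD_FAST i → push 2
LOAD_CONST → push 1
BINARY_OP + → 2 + 1 = 3
STORE_FAST i → i=3
LOAD_FAST i → push 3
LOAD_CONST → push 4
COMPARE_OP bool(<) → 3 vs 4 = True
POP_JUMP_IF_FALSE → pop True; no jump
LOAD_FAST w → push -4
LOAD_CONST → push 12
BINARY_OP + → -4 + 12 = 8
STORE_FAST w → w=8
LOAD_FAST_LOAD_FAST i,a → push 3,-6
BINARY_OP % → 3 % -6 = -3
STORE_FAST w → w=-3
LOAD_FAST i → push 3
LOAD_CONST → push 1
BINARY_OP + → 3 + 1 = 4
STORE_FAST i → i=4
LOAD_FAST i → push 4
LOAD_CONST → push 4
COMPARE_OP bool(<) → 4 vs 4 = False
POP_JUMP_IF_FALSE → pop False; jump
LOAD_FAST w → push -3
RETURN_VALUE → return -3.

-3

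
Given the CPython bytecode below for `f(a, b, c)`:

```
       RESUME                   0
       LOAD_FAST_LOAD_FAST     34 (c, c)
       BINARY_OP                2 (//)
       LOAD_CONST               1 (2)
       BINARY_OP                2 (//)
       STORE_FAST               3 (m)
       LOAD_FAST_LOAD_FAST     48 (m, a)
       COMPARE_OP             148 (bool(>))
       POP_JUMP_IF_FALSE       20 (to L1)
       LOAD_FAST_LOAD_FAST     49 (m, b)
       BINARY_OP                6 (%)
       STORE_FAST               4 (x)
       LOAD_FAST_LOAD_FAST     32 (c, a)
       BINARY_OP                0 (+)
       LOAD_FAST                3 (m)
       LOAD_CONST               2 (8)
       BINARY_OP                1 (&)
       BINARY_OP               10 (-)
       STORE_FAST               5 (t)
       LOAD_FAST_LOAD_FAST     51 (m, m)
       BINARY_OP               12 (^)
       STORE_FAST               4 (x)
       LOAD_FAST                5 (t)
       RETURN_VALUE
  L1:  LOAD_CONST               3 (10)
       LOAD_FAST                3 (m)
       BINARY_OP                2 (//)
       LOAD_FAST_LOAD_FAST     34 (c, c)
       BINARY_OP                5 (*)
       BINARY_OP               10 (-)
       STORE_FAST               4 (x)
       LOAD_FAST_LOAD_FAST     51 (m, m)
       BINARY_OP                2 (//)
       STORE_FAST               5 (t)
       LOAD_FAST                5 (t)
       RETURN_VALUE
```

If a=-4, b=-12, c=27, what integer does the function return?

LOAD_FAST_LOAD_FAST c,c → push 27,27. Stack: [27, 27]
BINARY_OP // → 27 // 27 = 1. Stack: [1]
LOAD_CONST → push 2. Stack: [1, 2]
BINARY_OP // → 1 // 2 = 0. Stack: [0]
STORE_FAST m → m=0. Stack: []
LOAD_FAST_LOAD_FAST m,a → push 0,-4. Stack: [0, -4]
COMPARE_OP bool(>) → 0 vs -4 = True. Stack: [True]
POP_JUMP_IF_FALSE → pop True; no jump. Stack: []
LOAD_FAST_LOAD_FAST m,b → push 0,-12. Stack: [0, -12]
BINARY_OP % → 0 % -12 = 0. Stack: [0]
STORE_FAST x → x=0. Stack: []
LOAD_FAST_LOAD_FAST c,a → push 27,-4. Stack: [27, -4]
BINARY_OP + → 27 + -4 = 23. Stack: [23]
LOAD_FAST m → push 0. Stack: [23, 0]
LOAD_CONST → push 8. Stack: [23, 0, 8]
BINARY_OP & → 0 & 8 = 0. Stack: [23, 0]
BINARY_OP - → 23 - 0 = 23. Stack: [23]
STORE_FAST t → t=23. Stack: []
LOAD_FAST_LOAD_FAST m,m → push 0,0. Stack: [0, 0]
BINARY_OP ^ → 0 ^ 0 = 0. Stack: [0]
STORE_FAST x → x=0. Stack: []
LOAD_FAST t → push 23. Stack: [23]
RETURN_VALUE → return 23.

23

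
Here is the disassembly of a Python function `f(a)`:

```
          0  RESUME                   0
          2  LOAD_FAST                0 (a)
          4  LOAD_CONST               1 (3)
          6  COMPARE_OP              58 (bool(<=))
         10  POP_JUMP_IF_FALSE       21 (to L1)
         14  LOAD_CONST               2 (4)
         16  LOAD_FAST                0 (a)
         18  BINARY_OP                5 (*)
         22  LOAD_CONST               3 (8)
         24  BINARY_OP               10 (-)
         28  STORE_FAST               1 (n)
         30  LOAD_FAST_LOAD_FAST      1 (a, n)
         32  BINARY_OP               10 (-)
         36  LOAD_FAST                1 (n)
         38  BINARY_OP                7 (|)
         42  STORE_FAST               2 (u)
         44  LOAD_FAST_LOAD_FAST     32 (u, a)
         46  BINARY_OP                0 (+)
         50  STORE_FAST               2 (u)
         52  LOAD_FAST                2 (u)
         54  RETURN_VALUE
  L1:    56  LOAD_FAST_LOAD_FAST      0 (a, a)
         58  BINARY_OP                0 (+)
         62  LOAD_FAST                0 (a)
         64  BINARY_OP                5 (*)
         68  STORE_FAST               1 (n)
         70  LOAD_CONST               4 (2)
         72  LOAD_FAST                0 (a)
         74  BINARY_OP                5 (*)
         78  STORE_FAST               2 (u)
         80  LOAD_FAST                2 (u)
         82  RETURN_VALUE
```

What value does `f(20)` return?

LOAD_FAST a → push 20. Stack: [20]
LOAD_CONST → push 3. Stack: [20, 3]
COMPARE_OP bool(<=) → 20 vs 3 = False. Stack: [False]
POP_JUMP_IF_FALSE → pop False; jump. Stack: []
LOAD_FAST_LOAD_FAST a,a → push 20,20. Stack: [20, 20]
BINARY_OP + → 20 + 20 = 40. Stack: [40]
LOAD_FAST a → push 20. Stack: [40, 20]
BINARY_OP * → 40 * 20 = 800. Stack: [800]
STORE_FAST n → n=800. Stack: []
LOAD_CONST → push 2. Stack: [2]
LOAD_FAST a → push 20. Stack: [2, 20]
BINARY_OP * → 2 * 20 = 40. Stack: [40]
STORE_FAST u → u=40. Stack: []
LOAD_FAST u → push 40. Stack: [40]
RETURN_VALUE → return 40.

40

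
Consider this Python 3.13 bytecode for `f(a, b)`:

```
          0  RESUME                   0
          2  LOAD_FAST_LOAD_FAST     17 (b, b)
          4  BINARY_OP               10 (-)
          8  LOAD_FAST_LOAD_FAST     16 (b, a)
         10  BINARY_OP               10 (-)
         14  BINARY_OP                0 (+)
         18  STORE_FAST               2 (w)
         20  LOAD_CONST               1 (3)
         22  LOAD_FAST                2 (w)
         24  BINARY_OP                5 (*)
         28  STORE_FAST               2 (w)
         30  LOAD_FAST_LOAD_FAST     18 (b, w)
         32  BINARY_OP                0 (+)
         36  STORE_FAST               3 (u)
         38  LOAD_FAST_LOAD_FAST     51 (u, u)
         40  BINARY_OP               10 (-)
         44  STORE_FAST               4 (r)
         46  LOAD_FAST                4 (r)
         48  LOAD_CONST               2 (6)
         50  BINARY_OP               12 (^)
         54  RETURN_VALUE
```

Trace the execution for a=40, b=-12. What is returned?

LOAD_FAST_LOAD_FAST b,b → push -12,-12. Stack: [-12, -12]
BINARY_OP - → -12 - -12 = 0. Stack: [0]
LOAD_FAST_LOAD_FAST b,a → push -12,40. Stack: [0, -12, 40]
BINARY_OP - → -12 - 40 = -52. Stack: [0, -52]
BINARY_OP + → 0 + -52 = -52. Stack: [-52]
STORE_FAST w → w=-52. Stack: []
LOAD_CONST → push 3. Stack: [3]
LOAD_FAST w → push -52. Stack: [3, -52]
BINARY_OP * → 3 * -52 = -156. Stack: [-156]
STORE_FAST w → w=-156. Stack: []
LOAD_FAST_LOAD_FAST b,w → push -12,-156. Stack: [-12, -156]
BINARY_OP + → -12 + -156 = -168. Stack: [-168]
STORE_FAST u → u=-168. Stack: []
LOAD_FAST_LOAD_FAST u,u → push -168,-168. Stack: [-168, -168]
BINARY_OP - → -168 - -168 = 0. Stack: [0]
STORE_FAST r → r=0. Stack: []
LOAD_FAST r → push 0. Stack: [0]
LOAD_CONST → push 6. Stack: [0, 6]
BINARY_OP ^ → 0 ^ 6 = 6. Stack: [6]
RETURN_VALUE → return 6.

6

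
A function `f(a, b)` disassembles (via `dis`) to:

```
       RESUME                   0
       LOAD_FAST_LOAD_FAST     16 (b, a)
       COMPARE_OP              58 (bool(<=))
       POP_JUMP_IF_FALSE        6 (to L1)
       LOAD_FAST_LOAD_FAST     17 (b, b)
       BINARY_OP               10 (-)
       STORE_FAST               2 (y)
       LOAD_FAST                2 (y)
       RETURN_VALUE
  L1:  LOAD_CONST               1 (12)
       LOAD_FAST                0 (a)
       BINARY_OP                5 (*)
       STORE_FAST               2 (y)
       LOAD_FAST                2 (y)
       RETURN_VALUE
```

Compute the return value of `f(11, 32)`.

132

LOAD_FAST_LOAD_FAST b,a → push 32,11. Stack: [32, 11]
COMPARE_OP bool(<=) → 32 vs 11 = False. Stack: [False]
POP_JUMP_IF_FALSE → pop False; jump. Stack: []
LOAD_CONST → push 12. Stack: [12]
LOAD_FAST a → push 11. Stack: [12, 11]
BINARY_OP * → 12 * 11 = 132. Stack: [132]
STORE_FAST y → y=132. Stack: []
LOAD_FAST y → push 132. Stack: [132]
RETURN_VALUE → return 132.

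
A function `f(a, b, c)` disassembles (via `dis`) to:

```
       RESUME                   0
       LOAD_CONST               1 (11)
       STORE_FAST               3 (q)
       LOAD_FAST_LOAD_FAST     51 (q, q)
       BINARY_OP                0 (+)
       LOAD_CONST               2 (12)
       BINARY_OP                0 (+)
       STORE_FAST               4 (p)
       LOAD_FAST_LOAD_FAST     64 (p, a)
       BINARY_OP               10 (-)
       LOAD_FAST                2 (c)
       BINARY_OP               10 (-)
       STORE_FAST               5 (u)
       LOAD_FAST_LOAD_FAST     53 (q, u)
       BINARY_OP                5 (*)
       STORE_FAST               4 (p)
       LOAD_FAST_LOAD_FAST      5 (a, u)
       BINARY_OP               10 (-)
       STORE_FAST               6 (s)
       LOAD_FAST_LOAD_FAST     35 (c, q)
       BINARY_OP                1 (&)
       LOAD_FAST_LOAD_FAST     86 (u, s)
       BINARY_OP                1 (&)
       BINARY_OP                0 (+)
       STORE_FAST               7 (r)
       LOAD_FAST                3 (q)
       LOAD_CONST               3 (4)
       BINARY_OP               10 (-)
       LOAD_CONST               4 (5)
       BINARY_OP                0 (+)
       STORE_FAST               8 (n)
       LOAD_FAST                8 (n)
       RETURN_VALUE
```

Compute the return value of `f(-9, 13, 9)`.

LOAD_CONST → push 11. Stack: [11]
STORE_FAST q → q=11. Stack: []
LOAD_FAST_LOAD_FAST q,q → push 11,11. Stack: [11, 11]
BINARY_OP + → 11 + 11 = 22. Stack: [22]
LOAD_CONST → push 12. Stack: [22, 12]
BINARY_OP + → 22 + 12 = 34. Stack: [34]
STORE_FAST p → p=34. Stack: []
LOAD_FAST_LOAD_FAST p,a → push 34,-9. Stack: [34, -9]
BINARY_OP - → 34 - -9 = 43. Stack: [43]
LOAD_FAST c → push 9. Stack: [43, 9]
BINARY_OP - → 43 - 9 = 34. Stack: [34]
STORE_FAST u → u=34. Stack: []
LOAD_FAST_LOAD_FAST q,u → push 11,34. Stack: [11, 34]
BINARY_OP * → 11 * 34 = 374. Stack: [374]
STORE_FAST p → p=374. Stack: []
LOAD_FAST_LOAD_FAST a,u → push -9,34. Stack: [-9, 34]
BINARY_OP - → -9 - 34 = -43. Stack: [-43]
STORE_FAST s → s=-43. Stack: []
LOAD_FAST_LOAD_FAST c,q → push 9,11. Stack: [9, 11]
BINARY_OP & → 9 & 11 = 9. Stack: [9]
LOAD_FAST_LOAD_FAST u,s → push 34,-43. Stack: [9, 34, -43]
BINARY_OP & → 34 & -43 = 0. Stack: [9, 0]
BINARY_OP + → 9 + 0 = 9. Stack: [9]
STORE_FAST r → r=9. Stack: []
LOAD_FAST q → push 11. Stack: [11]
LOAD_CONST → push 4. Stack: [11, 4]
BINARY_OP - → 11 - 4 = 7. Stack: [7]
LOAD_CONST → push 5. Stack: [7, 5]
BINARY_OP + → 7 + 5 = 12. Stack: [12]
STORE_FAST n → n=12. Stack: []
LOAD_FAST n → push 12. Stack: [12]
RETURN_VALUE → return 12.

12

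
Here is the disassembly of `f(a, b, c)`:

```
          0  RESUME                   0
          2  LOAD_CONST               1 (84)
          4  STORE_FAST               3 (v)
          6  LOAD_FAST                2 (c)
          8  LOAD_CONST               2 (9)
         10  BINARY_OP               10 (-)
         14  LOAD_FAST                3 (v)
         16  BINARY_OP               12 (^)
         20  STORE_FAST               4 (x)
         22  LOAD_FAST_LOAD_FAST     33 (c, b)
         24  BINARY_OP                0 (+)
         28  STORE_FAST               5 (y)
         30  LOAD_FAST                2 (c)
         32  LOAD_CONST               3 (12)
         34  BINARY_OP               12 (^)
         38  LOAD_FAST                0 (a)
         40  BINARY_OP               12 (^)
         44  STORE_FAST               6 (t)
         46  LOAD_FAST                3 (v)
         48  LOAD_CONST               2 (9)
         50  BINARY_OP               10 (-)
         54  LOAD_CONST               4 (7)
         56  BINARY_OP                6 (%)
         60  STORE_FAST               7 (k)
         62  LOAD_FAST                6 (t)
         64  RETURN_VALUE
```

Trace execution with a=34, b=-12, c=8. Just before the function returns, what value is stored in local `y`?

-4

LOAD_CONST → push 84. Stack: [84]
STORE_FAST v → v=84. Stack: []
LOAD_FAST c → push 8. Stack: [8]
LOAD_CONST → push 9. Stack: [8, 9]
BINARY_OP - → 8 - 9 = -1. Stack: [-1]
LOAD_FAST v → push 84. Stack: [-1, 84]
BINARY_OP ^ → -1 ^ 84 = -85. Stack: [-85]
STORE_FAST x → x=-85. Stack: []
LOAD_FAST_LOAD_FAST c,b → push 8,-12. Stack: [8, -12]
BINARY_OP + → 8 + -12 = -4. Stack: [-4]
STORE_FAST y → y=-4. Stack: []
LOAD_FAST c → push 8. Stack: [8]
LOAD_CONST → push 12. Stack: [8, 12]
BINARY_OP ^ → 8 ^ 12 = 4. Stack: [4]
LOAD_FAST a → push 34. Stack: [4, 34]
BINARY_OP ^ → 4 ^ 34 = 38. Stack: [38]
STORE_FAST t → t=38. Stack: []
LOAD_FAST v → push 84. Stack: [84]
LOAD_CONST → push 9. Stack: [84, 9]
BINARY_OP - → 84 - 9 = 75. Stack: [75]
LOAD_CONST → push 7. Stack: [75, 7]
BINARY_OP % → 75 % 7 = 5. Stack: [5]
STORE_FAST k → k=5. Stack: []
LOAD_FAST t → push 38. Stack: [38]
RETURN_VALUE → return 38.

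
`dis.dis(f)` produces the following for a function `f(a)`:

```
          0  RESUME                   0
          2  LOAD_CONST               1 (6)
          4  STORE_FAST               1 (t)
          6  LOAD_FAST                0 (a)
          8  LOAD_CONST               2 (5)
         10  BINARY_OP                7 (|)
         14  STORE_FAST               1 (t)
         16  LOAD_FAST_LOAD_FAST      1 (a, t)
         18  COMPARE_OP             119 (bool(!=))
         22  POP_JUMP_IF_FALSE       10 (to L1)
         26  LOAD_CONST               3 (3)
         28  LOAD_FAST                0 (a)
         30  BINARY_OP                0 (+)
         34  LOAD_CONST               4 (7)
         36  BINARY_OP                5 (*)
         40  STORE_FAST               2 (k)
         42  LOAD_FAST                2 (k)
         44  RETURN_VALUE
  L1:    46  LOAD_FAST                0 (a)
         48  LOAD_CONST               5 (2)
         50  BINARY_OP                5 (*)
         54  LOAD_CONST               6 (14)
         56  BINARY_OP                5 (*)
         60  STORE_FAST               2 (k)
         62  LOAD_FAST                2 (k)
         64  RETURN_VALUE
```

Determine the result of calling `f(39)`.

LOAD_CONST → push 6. Stack: [6]
STORE_FAST t → t=6. Stack: []
LOAD_FAST a → push 39. Stack: [39]
LOAD_CONST → push 5. Stack: [39, 5]
BINARY_OP | → 39 | 5 = 39. Stack: [39]
STORE_FAST t → t=39. Stack: []
LOAD_FAST_LOAD_FAST a,t → push 39,39. Stack: [39, 39]
COMPARE_OP bool(!=) → 39 vs 39 = False. Stack: [False]
POP_JUMP_IF_FALSE → pop False; jump. Stack: []
LOAD_FAST a → push 39. Stack: [39]
LOAD_CONST → push 2. Stack: [39, 2]
BINARY_OP * → 39 * 2 = 78. Stack: [78]
LOAD_CONST → push 14. Stack: [78, 14]
BINARY_OP * → 78 * 14 = 1092. Stack: [1092]
STORE_FAST k → k=1092. Stack: []
LOAD_FAST k → push 1092. Stack: [1092]
RETURN_VALUE → return 1092.

1092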